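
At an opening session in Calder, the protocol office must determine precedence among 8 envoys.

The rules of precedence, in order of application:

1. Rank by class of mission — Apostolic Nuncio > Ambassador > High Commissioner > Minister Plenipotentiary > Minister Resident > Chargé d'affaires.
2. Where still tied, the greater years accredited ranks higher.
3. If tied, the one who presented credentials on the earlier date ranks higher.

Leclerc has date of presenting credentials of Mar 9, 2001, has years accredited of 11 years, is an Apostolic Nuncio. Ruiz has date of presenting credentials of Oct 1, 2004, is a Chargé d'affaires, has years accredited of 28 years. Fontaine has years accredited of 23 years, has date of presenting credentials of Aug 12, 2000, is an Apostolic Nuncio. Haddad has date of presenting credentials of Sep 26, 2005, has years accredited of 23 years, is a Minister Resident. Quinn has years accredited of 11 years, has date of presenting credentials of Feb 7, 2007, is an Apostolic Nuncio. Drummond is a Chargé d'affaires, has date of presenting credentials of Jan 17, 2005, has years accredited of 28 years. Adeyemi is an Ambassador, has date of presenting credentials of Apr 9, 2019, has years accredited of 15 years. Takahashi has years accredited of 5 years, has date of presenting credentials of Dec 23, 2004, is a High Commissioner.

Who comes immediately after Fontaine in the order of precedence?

Leclerc

By class of mission: Fontaine, Leclerc and Quinn (Apostolic Nuncio); then Adeyemi (Ambassador); then Takahashi (High Commissioner); then Haddad (Minister Resident); then Ruiz and Drummond (Chargé d'affaires).
Among Fontaine, Leclerc and Quinn, by years accredited (higher first): Fontaine (23 years) before Leclerc and Quinn (11 years).
Among Leclerc and Quinn, by date of presenting credentials (earlier first): Leclerc (Mar 9, 2001) before Quinn (Feb 7, 2007).
Ruiz and Drummond both have years accredited 28 years, so the next rule applies.
Among Ruiz and Drummond, by date of presenting credentials (earlier first): Ruiz (Oct 1, 2004) before Drummond (Jan 17, 2005).
Order: Fontaine, Leclerc, Quinn, Adeyemi, Takahashi, Haddad, Ruiz, Drummond.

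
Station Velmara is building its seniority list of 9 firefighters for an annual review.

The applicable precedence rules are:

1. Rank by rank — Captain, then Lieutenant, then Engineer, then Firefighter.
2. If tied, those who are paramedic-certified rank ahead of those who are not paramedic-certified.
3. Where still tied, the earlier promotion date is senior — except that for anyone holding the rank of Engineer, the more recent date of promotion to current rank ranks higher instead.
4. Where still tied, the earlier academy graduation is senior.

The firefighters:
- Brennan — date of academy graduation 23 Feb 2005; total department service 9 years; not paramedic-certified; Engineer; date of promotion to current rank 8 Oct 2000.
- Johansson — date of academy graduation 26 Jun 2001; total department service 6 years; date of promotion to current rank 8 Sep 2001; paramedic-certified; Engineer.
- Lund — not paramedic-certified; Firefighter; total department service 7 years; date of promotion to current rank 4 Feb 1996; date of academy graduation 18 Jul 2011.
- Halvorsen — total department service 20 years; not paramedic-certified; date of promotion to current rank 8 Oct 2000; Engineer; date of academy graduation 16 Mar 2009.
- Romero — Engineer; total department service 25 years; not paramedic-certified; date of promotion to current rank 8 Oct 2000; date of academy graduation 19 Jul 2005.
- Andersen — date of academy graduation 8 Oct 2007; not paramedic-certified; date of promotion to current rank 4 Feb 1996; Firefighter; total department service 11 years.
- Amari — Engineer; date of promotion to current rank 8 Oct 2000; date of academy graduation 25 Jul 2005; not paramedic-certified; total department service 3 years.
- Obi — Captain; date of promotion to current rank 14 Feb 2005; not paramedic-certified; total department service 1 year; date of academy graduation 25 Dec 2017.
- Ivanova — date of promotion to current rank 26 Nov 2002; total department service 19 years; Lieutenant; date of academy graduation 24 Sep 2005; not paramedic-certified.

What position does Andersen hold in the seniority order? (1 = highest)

8

By rank: Obi (Captain); then Ivanova (Lieutenant); then Johansson, Brennan, Romero, Amari and Halvorsen (Engineer); then Andersen and Lund (Firefighter).
Among Johansson, Brennan, Romero, Amari and Halvorsen, paramedic-certified before not paramedic-certified: Johansson (paramedic-certified) before Brennan, Romero, Amari and Halvorsen (not paramedic-certified).
Brennan, Romero, Amari and Halvorsen all have date of promotion to current rank 8 Oct 2000, so the next rule applies.
Among Brennan, Romero, Amari and Halvorsen, by date of academy graduation (earlier first): Brennan (23 Feb 2005) before Romero (19 Jul 2005) before Amari (25 Jul 2005) before Halvorsen (16 Mar 2009).
Andersen and Lund are each not paramedic-certified, so the next rule applies.
Andersen and Lund both have date of promotion to current rank 4 Feb 1996, so the next rule applies.
Among Andersen and Lund, by date of academy graduation (earlier first): Andersen (8 Oct 2007) before Lund (18 Jul 2011).
Order: Obi, Ivanova, Johansson, Brennan, Romero, Amari, Halvorsen, Andersen, Lund. So position 8.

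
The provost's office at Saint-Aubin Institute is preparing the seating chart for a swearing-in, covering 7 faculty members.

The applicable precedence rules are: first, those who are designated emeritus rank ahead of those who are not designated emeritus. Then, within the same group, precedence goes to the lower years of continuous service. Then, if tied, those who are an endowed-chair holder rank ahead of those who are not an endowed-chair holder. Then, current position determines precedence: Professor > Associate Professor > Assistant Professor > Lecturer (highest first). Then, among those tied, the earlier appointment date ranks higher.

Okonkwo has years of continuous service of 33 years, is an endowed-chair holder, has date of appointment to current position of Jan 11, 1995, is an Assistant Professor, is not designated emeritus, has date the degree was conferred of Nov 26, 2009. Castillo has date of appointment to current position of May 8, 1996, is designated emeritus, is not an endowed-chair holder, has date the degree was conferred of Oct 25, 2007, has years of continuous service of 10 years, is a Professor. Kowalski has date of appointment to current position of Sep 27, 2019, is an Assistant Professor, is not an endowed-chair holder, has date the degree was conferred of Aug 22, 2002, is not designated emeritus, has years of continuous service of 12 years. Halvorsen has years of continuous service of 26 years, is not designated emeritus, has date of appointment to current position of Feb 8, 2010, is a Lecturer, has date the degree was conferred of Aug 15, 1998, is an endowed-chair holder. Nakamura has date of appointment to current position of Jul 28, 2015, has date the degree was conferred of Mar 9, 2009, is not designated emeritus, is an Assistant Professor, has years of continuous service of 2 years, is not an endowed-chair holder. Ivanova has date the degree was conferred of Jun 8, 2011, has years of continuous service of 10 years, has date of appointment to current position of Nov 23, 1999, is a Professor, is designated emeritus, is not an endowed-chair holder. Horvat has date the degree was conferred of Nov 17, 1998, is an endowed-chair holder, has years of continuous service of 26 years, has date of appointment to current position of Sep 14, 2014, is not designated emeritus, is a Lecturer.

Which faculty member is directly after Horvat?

By the first rule: Castillo and Ivanova (both designated emeritus); then Nakamura, Kowalski, Halvorsen, Horvat and Okonkwo (each not designated emeritus).
Castillo and Ivanova both have years of continuous service 10 years, so the next rule applies.
Castillo and Ivanova are each not an endowed-chair holder, so the next rule applies.
Castillo and Ivanova are each Professor, so the next rule applies.
Among Castillo and Ivanova, by date of appointment to current position (earlier first): Castillo (May 8, 1996) before Ivanova (Nov 23, 1999).
Among Nakamura, Kowalski, Halvorsen, Horvat and Okonkwo, by years of continuous service (lower first): Nakamura (2 years) before Kowalski (12 years) before Halvorsen and Horvat (26 years) before Okonkwo (33 years).
Halvorsen and Horvat are each an endowed-chair holder, so the next rule applies.
Halvorsen and Horvat are each Lecturer, so the next rule applies.
Among Halvorsen and Horvat, by date of appointment to current position (earlier first): Halvorsen (Feb 8, 2010) before Horvat (Sep 14, 2014).
Order: Castillo, Ivanova, Nakamura, Kowalski, Halvorsen, Horvat, Okonkwo.

Okonkwo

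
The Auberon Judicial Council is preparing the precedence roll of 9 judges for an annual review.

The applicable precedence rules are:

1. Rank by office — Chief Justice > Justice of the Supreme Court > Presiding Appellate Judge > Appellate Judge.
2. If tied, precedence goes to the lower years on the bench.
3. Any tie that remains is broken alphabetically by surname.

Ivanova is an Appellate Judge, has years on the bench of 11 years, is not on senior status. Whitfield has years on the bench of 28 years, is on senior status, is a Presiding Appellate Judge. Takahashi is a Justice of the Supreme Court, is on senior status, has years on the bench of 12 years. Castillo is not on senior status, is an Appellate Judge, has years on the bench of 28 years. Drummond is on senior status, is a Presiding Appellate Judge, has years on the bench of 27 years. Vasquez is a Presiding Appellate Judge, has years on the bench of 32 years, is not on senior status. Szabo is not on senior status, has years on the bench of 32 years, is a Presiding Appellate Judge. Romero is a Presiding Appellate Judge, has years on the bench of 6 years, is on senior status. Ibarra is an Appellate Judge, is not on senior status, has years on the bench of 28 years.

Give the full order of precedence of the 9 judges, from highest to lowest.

By office: Takahashi (Justice of the Supreme Court); then Romero, Drummond, Whitfield, Szabo and Vasquez (Presiding Appellate Judge); then Ivanova, Castillo and Ibarra (Appellate Judge).
Among Romero, Drummond, Whitfield, Szabo and Vasquez, by years on the bench (lower first): Romero (6 years) before Drummond (27 years) before Whitfield (28 years) before Szabo and Vasquez (32 years).
Among Szabo and Vasquez, alphabetically by surname: Szabo before Vasquez.
Among Ivanova, Castillo and Ibarra, by years on the bench (lower first): Ivanova (11 years) before Castillo and Ibarra (28 years).
Among Castillo and Ibarra, alphabetically by surname: Castillo before Ibarra.
Full order: Takahashi, Romero, Drummond, Whitfield, Szabo, Vasquez, Ivanova, Castillo, Ibarra.

Takahashi, Romero, Drummond, Whitfield, Szabo, Vasquez, Ivanova, Castillo, Ibarra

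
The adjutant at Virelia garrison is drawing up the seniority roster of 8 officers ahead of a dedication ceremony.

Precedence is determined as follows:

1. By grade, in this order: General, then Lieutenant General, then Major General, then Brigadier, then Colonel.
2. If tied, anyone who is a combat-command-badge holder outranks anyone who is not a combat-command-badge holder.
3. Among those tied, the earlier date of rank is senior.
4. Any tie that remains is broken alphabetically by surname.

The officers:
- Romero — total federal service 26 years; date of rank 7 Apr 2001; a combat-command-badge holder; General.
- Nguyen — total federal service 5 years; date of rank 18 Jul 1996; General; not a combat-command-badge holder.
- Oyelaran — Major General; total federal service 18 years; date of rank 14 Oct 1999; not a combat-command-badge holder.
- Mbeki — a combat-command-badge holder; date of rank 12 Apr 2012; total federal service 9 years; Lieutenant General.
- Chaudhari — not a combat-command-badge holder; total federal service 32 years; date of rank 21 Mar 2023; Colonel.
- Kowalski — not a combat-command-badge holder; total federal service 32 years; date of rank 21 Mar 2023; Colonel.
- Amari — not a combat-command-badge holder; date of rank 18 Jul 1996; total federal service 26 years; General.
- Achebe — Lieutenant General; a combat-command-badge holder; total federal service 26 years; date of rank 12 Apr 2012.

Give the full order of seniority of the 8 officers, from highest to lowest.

By grade: Romero, Amari and Nguyen (General); then Achebe and Mbeki (Lieutenant General); then Oyelaran (Major General); then Chaudhari and Kowalski (Colonel).
Among Romero, Amari and Nguyen, a combat-command-badge holder before not a combat-command-badge holder: Romero (a combat-command-badge holder) before Amari and Nguyen (not a combat-command-badge holder).
Amari and Nguyen both have date of rank 18 Jul 1996, so the next rule applies.
Among Amari and Nguyen, alphabetically by surname: Amari before Nguyen.
Achebe and Mbeki are each a combat-command-badge holder, so the next rule applies.
Achebe and Mbeki both have date of rank 12 Apr 2012, so the next rule applies.
Among Achebe and Mbeki, alphabetically by surname: Achebe before Mbeki.
Chaudhari and Kowalski are each not a combat-command-badge holder, so the next rule applies.
Chaudhari and Kowalski both have date of rank 21 Mar 2023, so the next rule applies.
Among Chaudhari and Kowalski, alphabetically by surname: Chaudhari before Kowalski.
Full order: Romero, Amari, Nguyen, Achebe, Mbeki, Oyelaran, Chaudhari, Kowalski.

Romero, Amari, Nguyen, Achebe, Mbeki, Oyelaran, Chaudhari, Kowalski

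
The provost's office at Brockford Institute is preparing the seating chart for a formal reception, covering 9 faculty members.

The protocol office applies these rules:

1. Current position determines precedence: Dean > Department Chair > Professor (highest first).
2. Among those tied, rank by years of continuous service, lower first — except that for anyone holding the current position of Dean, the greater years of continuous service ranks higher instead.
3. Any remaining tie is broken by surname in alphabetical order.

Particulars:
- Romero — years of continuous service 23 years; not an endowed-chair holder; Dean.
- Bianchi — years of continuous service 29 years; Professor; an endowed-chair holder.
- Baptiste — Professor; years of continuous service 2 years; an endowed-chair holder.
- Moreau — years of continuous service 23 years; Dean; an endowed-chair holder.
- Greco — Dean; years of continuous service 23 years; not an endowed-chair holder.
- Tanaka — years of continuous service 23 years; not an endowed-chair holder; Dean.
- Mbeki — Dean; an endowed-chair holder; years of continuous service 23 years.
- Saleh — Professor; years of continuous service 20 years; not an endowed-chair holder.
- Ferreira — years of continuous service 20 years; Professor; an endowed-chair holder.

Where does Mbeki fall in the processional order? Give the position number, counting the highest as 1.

2

By current position: Greco, Mbeki, Moreau, Romero and Tanaka (Dean); then Baptiste, Ferreira, Saleh and Bianchi (Professor).
Greco, Mbeki, Moreau, Romero and Tanaka all have years of continuous service 23 years, so the next rule applies.
Among Greco, Mbeki, Moreau, Romero and Tanaka, alphabetically by surname: Greco before Mbeki before Moreau before Romero before Tanaka.
Among Baptiste, Ferreira, Saleh and Bianchi, by years of continuous service (lower first): Baptiste (2 years) before Ferreira and Saleh (20 years) before Bianchi (29 years).
Among Ferreira and Saleh, alphabetically by surname: Ferreira before Saleh.
Order: Greco, Mbeki, Moreau, Romero, Tanaka, Baptiste, Ferreira, Saleh, Bianchi. So position 2.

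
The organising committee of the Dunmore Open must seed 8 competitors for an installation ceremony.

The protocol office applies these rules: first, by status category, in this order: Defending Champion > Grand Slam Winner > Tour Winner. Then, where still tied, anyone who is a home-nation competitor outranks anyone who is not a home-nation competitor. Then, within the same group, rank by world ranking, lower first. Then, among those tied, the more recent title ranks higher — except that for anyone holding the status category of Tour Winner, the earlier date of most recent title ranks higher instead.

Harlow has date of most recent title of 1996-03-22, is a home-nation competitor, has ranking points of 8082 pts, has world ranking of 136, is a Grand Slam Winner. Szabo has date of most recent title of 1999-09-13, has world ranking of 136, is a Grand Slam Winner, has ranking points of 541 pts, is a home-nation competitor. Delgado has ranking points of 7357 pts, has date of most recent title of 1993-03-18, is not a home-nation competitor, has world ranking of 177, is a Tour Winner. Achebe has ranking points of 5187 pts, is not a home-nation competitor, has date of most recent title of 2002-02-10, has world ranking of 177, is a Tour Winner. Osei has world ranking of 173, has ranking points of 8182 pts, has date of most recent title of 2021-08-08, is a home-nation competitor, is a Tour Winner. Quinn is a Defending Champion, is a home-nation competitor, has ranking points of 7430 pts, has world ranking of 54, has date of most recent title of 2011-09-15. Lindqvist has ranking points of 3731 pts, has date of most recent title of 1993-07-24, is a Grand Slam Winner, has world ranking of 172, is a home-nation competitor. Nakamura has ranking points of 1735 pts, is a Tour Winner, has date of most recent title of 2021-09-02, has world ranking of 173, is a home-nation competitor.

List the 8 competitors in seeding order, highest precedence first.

By status category: Quinn (Defending Champion); then Szabo, Harlow and Lindqvist (Grand Slam Winner); then Osei, Nakamura, Delgado and Achebe (Tour Winner).
Szabo, Harlow and Lindqvist are each a home-nation competitor, so the next rule applies.
Among Szabo, Harlow and Lindqvist, by world ranking (lower first): Szabo and Harlow (136) before Lindqvist (172).
Among Szabo and Harlow, by date of most recent title (later first): Szabo (1999-09-13) before Harlow (1996-03-22).
Among Osei, Nakamura, Delgado and Achebe, a home-nation competitor before not a home-nation competitor: Osei and Nakamura (a home-nation competitor) before Delgado and Achebe (not a home-nation competitor).
Osei and Nakamura both have world ranking 173, so the next rule applies.
Among Osei and Nakamura, by date of most recent title (earlier first) (reversed rule for this group): Osei (2021-08-08) before Nakamura (2021-09-02).
Delgado and Achebe both have world ranking 177, so the next rule applies.
Among Delgado and Achebe, by date of most recent title (earlier first) (reversed rule for this group): Delgado (1993-03-18) before Achebe (2002-02-10).
Full order: Quinn, Szabo, Harlow, Lindqvist, Osei, Nakamura, Delgado, Achebe.

Quinn, Szabo, Harlow, Lindqvist, Osei, Nakamura, Delgado, Achebe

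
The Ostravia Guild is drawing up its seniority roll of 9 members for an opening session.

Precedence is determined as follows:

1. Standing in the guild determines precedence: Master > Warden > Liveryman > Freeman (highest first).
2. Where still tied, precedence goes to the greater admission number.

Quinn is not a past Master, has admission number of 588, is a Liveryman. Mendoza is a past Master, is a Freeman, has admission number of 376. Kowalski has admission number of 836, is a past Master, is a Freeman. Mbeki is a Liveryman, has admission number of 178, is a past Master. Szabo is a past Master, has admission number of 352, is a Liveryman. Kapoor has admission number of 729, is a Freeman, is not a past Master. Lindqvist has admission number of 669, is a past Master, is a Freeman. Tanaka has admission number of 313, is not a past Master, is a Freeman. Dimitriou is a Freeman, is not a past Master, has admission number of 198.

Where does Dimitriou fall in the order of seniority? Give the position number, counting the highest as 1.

9

By standing in the guild: Quinn, Szabo and Mbeki (Liveryman); then Kowalski, Kapoor, Lindqvist, Mendoza, Tanaka and Dimitriou (Freeman).
Among Quinn, Szabo and Mbeki, by admission number (higher first): Quinn (588) before Szabo (352) before Mbeki (178).
Among Kowalski, Kapoor, Lindqvist, Mendoza, Tanaka and Dimitriou, by admission number (higher first): Kowalski (836) before Kapoor (729) before Lindqvist (669) before Mendoza (376) before Tanaka (313) before Dimitriou (198).
Order: Quinn, Szabo, Mbeki, Kowalski, Kapoor, Lindqvist, Mendoza, Tanaka, Dimitriou. So position 9.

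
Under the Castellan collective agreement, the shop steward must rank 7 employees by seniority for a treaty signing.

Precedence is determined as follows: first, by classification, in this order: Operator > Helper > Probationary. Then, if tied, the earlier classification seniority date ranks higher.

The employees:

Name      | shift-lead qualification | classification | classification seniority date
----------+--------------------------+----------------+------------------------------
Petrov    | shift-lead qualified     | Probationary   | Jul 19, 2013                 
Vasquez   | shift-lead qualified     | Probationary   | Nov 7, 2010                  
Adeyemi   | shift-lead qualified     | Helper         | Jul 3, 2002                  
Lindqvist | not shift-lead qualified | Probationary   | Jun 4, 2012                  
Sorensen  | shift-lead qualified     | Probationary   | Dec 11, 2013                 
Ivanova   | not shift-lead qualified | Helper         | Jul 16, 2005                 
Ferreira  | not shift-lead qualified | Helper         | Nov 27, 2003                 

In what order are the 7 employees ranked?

By classification: Adeyemi, Ferreira and Ivanova (Helper); then Vasquez, Lindqvist, Petrov and Sorensen (Probationary).
Among Adeyemi, Ferreira and Ivanova, by classification seniority date (earlier first): Adeyemi (Jul 3, 2002) before Ferreira (Nov 27, 2003) before Ivanova (Jul 16, 2005).
Among Vasquez, Lindqvist, Petrov and Sorensen, by classification seniority date (earlier first): Vasquez (Nov 7, 2010) before Lindqvist (Jun 4, 2012) before Petrov (Jul 19, 2013) before Sorensen (Dec 11, 2013).
Full order: Adeyemi, Ferreira, Ivanova, Vasquez, Lindqvist, Petrov, Sorensen.

Adeyemi, Ferreira, Ivanova, Vasquez, Lindqvist, Petrov, Sorensen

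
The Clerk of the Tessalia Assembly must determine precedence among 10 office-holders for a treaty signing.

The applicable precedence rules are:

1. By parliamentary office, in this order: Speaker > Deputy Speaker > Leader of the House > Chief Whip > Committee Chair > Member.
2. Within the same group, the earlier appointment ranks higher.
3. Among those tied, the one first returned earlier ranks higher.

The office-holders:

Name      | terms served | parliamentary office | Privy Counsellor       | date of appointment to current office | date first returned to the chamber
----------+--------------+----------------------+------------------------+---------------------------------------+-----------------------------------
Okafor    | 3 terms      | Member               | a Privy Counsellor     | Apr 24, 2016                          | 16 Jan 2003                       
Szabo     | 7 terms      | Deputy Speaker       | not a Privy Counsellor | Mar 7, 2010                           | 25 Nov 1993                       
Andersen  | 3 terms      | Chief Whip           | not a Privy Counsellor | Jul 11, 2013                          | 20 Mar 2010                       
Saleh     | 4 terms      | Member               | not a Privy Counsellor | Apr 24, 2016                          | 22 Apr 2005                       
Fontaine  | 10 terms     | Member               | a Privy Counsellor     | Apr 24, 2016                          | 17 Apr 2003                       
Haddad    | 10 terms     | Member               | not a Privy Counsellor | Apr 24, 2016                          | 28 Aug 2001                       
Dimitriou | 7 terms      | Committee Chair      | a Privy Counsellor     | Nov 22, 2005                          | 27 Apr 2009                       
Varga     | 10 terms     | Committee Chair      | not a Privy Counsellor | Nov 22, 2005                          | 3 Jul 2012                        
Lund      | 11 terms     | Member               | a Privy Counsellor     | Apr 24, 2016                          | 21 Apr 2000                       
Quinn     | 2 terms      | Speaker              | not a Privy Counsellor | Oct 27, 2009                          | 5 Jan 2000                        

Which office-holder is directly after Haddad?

By parliamentary office: Quinn (Speaker); then Szabo (Deputy Speaker); then Andersen (Chief Whip); then Dimitriou and Varga (Committee Chair); then Lund, Haddad, Okafor, Fontaine and Saleh (Member).
Dimitriou and Varga both have date of appointment to current office Nov 22, 2005, so the next rule applies.
Among Dimitriou and Varga, by date first returned to the chamber (earlier first): Dimitriou (27 Apr 2009) before Varga (3 Jul 2012).
Lund, Haddad, Okafor, Fontaine and Saleh all have date of appointment to current office Apr 24, 2016, so the next rule applies.
Among Lund, Haddad, Okafor, Fontaine and Saleh, by date first returned to the chamber (earlier first): Lund (21 Apr 2000) before Haddad (28 Aug 2001) before Okafor (16 Jan 2003) before Fontaine (17 Apr 2003) before Saleh (22 Apr 2005).
Order: Quinn, Szabo, Andersen, Dimitriou, Varga, Lund, Haddad, Okafor, Fontaine, Saleh.

Okafor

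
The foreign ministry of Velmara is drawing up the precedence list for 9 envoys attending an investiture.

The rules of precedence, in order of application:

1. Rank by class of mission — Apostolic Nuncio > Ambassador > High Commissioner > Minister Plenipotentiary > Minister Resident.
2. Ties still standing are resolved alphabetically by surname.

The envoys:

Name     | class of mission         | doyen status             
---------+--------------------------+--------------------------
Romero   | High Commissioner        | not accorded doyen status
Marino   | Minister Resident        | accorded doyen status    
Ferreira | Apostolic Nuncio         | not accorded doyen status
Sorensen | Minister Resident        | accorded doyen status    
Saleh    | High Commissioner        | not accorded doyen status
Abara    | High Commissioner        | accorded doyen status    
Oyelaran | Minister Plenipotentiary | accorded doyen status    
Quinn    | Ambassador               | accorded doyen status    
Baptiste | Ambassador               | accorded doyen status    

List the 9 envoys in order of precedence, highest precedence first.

Ferreira, Baptiste, Quinn, Abara, Romero, Saleh, Oyelaran, Marino, Sorensen

By class of mission: Ferreira (Apostolic Nuncio); then Baptiste and Quinn (Ambassador); then Abara, Romero and Saleh (High Commissioner); then Oyelaran (Minister Plenipotentiary); then Marino and Sorensen (Minister Resident).
Among Baptiste and Quinn, alphabetically by surname: Baptiste before Quinn.
Among Abara, Romero and Saleh, alphabetically by surname: Abara before Romero before Saleh.
Among Marino and Sorensen, alphabetically by surname: Marino before Sorensen.
Full order: Ferreira, Baptiste, Quinn, Abara, Romero, Saleh, Oyelaran, Marino, Sorensen.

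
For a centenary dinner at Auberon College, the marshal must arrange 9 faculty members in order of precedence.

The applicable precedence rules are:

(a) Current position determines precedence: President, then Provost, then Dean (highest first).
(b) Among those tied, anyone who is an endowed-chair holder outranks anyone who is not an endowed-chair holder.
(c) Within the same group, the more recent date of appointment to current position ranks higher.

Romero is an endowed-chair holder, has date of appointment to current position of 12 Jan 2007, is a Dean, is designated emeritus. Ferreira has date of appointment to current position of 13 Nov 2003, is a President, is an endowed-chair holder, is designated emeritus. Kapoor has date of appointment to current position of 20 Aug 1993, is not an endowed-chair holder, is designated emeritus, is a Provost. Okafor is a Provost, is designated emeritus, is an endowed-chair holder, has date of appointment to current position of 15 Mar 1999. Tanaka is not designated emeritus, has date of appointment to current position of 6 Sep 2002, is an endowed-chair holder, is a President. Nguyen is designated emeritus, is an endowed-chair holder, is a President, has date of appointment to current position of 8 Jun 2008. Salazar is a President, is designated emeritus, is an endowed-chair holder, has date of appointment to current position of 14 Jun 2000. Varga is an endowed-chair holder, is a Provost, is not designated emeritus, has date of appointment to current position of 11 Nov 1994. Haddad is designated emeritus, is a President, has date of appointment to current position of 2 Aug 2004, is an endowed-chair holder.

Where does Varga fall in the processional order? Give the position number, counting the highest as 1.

7

By current position: Nguyen, Haddad, Ferreira, Tanaka and Salazar (President); then Okafor, Varga and Kapoor (Provost); then Romero (Dean).
Nguyen, Haddad, Ferreira, Tanaka and Salazar are each an endowed-chair holder, so the next rule applies.
Among Nguyen, Haddad, Ferreira, Tanaka and Salazar, by date of appointment to current position (later first): Nguyen (8 Jun 2008) before Haddad (2 Aug 2004) before Ferreira (13 Nov 2003) before Tanaka (6 Sep 2002) before Salazar (14 Jun 2000).
Among Okafor, Varga and Kapoor, an endowed-chair holder before not an endowed-chair holder: Okafor and Varga (an endowed-chair holder) before Kapoor (not an endowed-chair holder).
Among Okafor and Varga, by date of appointment to current position (later first): Okafor (15 Mar 1999) before Varga (11 Nov 1994).
Order: Nguyen, Haddad, Ferreira, Tanaka, Salazar, Okafor, Varga, Kapoor, Romero. So position 7.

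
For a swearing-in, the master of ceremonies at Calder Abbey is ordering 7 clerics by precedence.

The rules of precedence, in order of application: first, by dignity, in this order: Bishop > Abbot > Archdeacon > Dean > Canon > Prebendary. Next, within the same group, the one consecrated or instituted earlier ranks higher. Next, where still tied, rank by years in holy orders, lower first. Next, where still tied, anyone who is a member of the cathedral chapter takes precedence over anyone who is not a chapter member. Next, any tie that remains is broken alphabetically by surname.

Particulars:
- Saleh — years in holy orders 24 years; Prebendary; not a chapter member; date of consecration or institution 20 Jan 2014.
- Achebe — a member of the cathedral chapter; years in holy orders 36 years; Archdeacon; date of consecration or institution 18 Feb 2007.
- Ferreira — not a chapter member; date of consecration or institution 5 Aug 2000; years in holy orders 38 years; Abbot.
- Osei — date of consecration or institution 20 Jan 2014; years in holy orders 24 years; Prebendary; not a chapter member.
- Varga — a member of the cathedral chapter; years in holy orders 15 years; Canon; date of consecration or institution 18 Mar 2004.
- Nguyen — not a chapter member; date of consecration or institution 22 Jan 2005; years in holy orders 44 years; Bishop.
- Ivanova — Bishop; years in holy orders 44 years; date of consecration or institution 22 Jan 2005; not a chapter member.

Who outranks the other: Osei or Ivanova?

By dignity: Ivanova and Nguyen (Bishop); then Ferreira (Abbot); then Achebe (Archdeacon); then Varga (Canon); then Osei and Saleh (Prebendary).
Ivanova and Nguyen both have date of consecration or institution 22 Jan 2005, so the next rule applies.
Ivanova and Nguyen both have years in holy orders 44 years, so the next rule applies.
Ivanova and Nguyen are each not a chapter member, so the next rule applies.
Among Ivanova and Nguyen, alphabetically by surname: Ivanova before Nguyen.
Osei and Saleh both have date of consecration or institution 20 Jan 2014, so the next rule applies.
Osei and Saleh both have years in holy orders 24 years, so the next rule applies.
Osei and Saleh are each not a chapter member, so the next rule applies.
Among Osei and Saleh, alphabetically by surname: Osei before Saleh.
So Ivanova takes precedence.

Ivanova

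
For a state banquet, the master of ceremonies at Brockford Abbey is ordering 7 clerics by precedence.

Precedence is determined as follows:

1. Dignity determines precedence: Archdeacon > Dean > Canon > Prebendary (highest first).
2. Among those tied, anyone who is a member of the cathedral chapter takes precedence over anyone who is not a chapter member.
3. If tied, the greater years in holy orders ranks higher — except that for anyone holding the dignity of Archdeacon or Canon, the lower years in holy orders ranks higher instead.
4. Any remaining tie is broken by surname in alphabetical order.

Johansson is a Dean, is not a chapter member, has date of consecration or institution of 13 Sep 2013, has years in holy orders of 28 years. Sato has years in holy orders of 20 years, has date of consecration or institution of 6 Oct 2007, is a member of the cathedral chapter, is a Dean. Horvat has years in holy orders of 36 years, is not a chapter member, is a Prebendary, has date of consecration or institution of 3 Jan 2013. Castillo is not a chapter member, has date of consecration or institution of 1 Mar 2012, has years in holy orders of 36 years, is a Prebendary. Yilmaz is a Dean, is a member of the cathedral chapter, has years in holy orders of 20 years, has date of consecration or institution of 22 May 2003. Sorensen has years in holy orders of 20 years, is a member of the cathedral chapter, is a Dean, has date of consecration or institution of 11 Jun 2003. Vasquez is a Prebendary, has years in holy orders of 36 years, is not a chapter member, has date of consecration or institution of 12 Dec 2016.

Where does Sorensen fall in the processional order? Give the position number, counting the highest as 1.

2

By dignity: Sato, Sorensen, Yilmaz and Johansson (Dean); then Castillo, Horvat and Vasquez (Prebendary).
Among Sato, Sorensen, Yilmaz and Johansson, a member of the cathedral chapter before not a chapter member: Sato, Sorensen and Yilmaz (a member of the cathedral chapter) before Johansson (not a chapter member).
Sato, Sorensen and Yilmaz all have years in holy orders 20 years, so the next rule applies.
Among Sato, Sorensen and Yilmaz, alphabetically by surname: Sato before Sorensen before Yilmaz.
Castillo, Horvat and Vasquez are each not a chapter member, so the next rule applies.
Castillo, Horvat and Vasquez all have years in holy orders 36 years, so the next rule applies.
Among Castillo, Horvat and Vasquez, alphabetically by surname: Castillo before Horvat before Vasquez.
Order: Sato, Sorensen, Yilmaz, Johansson, Castillo, Horvat, Vasquez. So position 2.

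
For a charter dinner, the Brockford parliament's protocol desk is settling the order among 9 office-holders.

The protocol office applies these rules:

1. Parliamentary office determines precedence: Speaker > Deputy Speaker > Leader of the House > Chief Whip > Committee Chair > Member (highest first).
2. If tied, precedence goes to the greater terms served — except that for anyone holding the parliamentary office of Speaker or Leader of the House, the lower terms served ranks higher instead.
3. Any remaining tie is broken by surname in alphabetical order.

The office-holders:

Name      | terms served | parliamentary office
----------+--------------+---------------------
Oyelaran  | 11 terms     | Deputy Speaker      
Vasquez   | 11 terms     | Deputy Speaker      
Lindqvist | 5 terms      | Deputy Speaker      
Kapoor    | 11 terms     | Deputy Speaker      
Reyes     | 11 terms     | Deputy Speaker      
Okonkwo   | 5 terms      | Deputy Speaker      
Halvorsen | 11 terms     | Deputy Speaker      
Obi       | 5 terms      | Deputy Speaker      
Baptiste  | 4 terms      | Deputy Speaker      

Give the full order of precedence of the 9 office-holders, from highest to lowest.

Halvorsen, Kapoor, Oyelaran, Reyes, Vasquez, Lindqvist, Obi, Okonkwo, Baptiste

By parliamentary office: Halvorsen, Kapoor, Oyelaran, Reyes, Vasquez, Lindqvist, Obi, Okonkwo and Baptiste (Deputy Speaker).
Among Halvorsen, Kapoor, Oyelaran, Reyes, Vasquez, Lindqvist, Obi, Okonkwo and Baptiste, by terms served (higher first): Halvorsen, Kapoor, Oyelaran, Reyes and Vasquez (11 terms) before Lindqvist, Obi and Okonkwo (5 terms) before Baptiste (4 terms).
Among Halvorsen, Kapoor, Oyelaran, Reyes and Vasquez, alphabetically by surname: Halvorsen before Kapoor before Oyelaran before Reyes before Vasquez.
Among Lindqvist, Obi and Okonkwo, alphabetically by surname: Lindqvist before Obi before Okonkwo.
Full order: Halvorsen, Kapoor, Oyelaran, Reyes, Vasquez, Lindqvist, Obi, Okonkwo, Baptiste.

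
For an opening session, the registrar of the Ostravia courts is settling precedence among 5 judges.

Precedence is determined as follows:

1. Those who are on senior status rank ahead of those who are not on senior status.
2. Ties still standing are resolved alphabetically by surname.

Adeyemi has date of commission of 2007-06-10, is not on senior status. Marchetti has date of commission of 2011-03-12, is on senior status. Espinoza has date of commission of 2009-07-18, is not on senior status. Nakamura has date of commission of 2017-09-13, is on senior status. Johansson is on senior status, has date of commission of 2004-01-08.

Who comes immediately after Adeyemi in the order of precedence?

By the first rule: Johansson, Marchetti and Nakamura (each on senior status); then Adeyemi and Espinoza (both not on senior status).
Among Johansson, Marchetti and Nakamura, alphabetically by surname: Johansson before Marchetti before Nakamura.
Among Adeyemi and Espinoza, alphabetically by surname: Adeyemi before Espinoza.
Order: Johansson, Marchetti, Nakamura, Adeyemi, Espinoza.

Espinoza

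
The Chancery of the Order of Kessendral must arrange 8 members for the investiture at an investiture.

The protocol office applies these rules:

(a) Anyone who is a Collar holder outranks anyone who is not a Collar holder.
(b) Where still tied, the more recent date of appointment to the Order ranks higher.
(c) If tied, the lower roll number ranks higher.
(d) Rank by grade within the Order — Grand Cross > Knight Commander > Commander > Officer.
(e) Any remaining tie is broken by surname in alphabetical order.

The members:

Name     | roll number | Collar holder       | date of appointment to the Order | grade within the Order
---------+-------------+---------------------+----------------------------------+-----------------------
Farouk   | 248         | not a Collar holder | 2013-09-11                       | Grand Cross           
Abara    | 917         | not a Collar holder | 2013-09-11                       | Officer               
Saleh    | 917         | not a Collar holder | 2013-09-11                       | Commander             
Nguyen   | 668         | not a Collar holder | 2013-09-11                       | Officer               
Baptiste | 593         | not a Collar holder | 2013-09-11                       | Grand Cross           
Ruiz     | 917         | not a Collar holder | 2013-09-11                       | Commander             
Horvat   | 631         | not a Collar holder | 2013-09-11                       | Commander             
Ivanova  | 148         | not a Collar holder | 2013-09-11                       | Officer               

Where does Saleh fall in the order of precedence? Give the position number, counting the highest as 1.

By the first rule: Ivanova, Farouk, Baptiste, Horvat, Nguyen, Ruiz, Saleh and Abara (each not a Collar holder).
Ivanova, Farouk, Baptiste, Horvat, Nguyen, Ruiz, Saleh and Abara all have date of appointment to the Order 2013-09-11, so the next rule applies.
Among Ivanova, Farouk, Baptiste, Horvat, Nguyen, Ruiz, Saleh and Abara, by roll number (lower first): Ivanova (148) before Farouk (248) before Baptiste (593) before Horvat (631) before Nguyen (668) before Ruiz, Saleh and Abara (917).
Among Ruiz, Saleh and Abara, by grade within the Order: Ruiz and Saleh (Commander) before Abara (Officer).
Among Ruiz and Saleh, alphabetically by surname: Ruiz before Saleh.
Order: Ivanova, Farouk, Baptiste, Horvat, Nguyen, Ruiz, Saleh, Abara. So position 7.

7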